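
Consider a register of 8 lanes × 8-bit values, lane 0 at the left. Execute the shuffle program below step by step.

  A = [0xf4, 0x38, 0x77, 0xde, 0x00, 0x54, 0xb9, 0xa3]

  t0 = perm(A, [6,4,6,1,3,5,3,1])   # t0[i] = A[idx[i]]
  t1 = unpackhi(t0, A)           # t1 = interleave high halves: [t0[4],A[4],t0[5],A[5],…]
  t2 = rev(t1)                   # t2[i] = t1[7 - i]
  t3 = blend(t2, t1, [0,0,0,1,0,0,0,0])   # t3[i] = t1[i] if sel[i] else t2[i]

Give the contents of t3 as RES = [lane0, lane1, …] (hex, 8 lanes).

RES = [ 0xa3  0x38  0xb9  0x54  0x54  0x54  0x00  0xde ]

t0 = [0xb9, 0x00, 0xb9, 0x38, 0xde, 0x54, 0xde, 0x38]
t1 = [0xde, 0x00, 0x54, 0x54, 0xde, 0xb9, 0x38, 0xa3]
t2 = [0xa3, 0x38, 0xb9, 0xde, 0x54, 0x54, 0x00, 0xde]
t3 = [0xa3, 0x38, 0xb9, 0x54, 0x54, 0x54, 0x00, 0xde]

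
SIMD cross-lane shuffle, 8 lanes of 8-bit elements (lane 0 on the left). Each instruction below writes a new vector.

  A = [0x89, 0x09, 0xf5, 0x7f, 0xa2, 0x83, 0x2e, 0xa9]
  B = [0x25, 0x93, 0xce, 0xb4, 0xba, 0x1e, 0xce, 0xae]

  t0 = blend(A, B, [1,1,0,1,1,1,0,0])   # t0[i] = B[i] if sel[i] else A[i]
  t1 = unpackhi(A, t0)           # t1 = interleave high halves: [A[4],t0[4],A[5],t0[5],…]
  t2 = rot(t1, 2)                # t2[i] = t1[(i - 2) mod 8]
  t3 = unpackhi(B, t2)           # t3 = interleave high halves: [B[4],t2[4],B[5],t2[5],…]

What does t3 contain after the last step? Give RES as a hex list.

RES = [ 0xba  0x83  0x1e  0x1e  0xce  0x2e  0xae  0x2e ]

t0 = [0x25, 0x93, 0xf5, 0xb4, 0xba, 0x1e, 0x2e, 0xa9]
t1 = [0xa2, 0xba, 0x83, 0x1e, 0x2e, 0x2e, 0xa9, 0xa9]
t2 = [0xa9, 0xa9, 0xa2, 0xba, 0x83, 0x1e, 0x2e, 0x2e]
t3 = [0xba, 0x83, 0x1e, 0x1e, 0xce, 0x2e, 0xae, 0x2e]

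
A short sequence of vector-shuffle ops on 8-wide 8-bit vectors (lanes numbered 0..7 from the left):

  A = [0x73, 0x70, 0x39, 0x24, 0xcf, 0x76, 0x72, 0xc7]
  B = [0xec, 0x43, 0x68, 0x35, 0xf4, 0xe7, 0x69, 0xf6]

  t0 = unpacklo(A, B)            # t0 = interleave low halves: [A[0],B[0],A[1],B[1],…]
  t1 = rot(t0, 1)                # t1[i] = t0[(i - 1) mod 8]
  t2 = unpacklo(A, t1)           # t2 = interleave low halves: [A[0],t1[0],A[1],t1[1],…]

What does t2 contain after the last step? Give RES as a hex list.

  t0: 73 ec 70 43 39 68 24 35
  t1: 35 73 ec 70 43 39 68 24
  t2: 73 35 70 73 39 ec 24 70

RES = [ 0x73  0x35  0x70  0x73  0x39  0xec  0x24  0x70 ]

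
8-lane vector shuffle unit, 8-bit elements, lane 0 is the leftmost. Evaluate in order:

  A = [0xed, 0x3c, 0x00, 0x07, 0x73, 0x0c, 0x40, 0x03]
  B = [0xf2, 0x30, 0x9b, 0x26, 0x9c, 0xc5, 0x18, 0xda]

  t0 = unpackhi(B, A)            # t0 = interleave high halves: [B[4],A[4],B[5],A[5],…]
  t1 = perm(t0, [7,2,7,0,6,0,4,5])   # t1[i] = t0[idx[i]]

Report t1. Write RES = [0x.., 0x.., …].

  t0: 9c 73 c5 0c 18 40 da 03
  t1: 03 c5 03 9c da 9c 18 40

RES = [ 0x03  0xc5  0x03  0x9c  0xda  0x9c  0x18  0x40 ]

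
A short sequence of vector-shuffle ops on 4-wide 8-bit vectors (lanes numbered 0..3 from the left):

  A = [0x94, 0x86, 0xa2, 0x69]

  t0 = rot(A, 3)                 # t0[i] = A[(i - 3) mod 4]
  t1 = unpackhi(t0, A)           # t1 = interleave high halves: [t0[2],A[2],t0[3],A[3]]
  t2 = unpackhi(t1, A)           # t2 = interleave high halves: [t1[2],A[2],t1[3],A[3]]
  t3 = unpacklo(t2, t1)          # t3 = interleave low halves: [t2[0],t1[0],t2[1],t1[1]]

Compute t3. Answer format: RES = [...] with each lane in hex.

RES = [0x94, 0x69, 0xa2, 0xa2]

t0 = [0x86, 0xa2, 0x69, 0x94]
t1 = [0x69, 0xa2, 0x94, 0x69]
t2 = [0x94, 0xa2, 0x69, 0x69]
t3 = [0x94, 0x69, 0xa2, 0xa2]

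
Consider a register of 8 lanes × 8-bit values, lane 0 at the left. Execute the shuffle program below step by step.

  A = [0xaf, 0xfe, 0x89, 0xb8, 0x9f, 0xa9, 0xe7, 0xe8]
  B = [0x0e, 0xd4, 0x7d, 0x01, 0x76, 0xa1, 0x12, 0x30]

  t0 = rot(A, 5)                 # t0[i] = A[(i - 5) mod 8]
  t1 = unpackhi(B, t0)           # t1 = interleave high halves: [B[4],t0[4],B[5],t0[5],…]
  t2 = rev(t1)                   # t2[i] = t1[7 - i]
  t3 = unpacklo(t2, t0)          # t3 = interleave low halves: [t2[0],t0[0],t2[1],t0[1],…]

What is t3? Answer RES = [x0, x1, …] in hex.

RES = [0x89, 0xb8, 0x30, 0x9f, 0xfe, 0xa9, 0x12, 0xe7]

→ t0 |b8|9f|a9|e7|e8|af|fe|89|
→ t1 |76|e8|a1|af|12|fe|30|89|
→ t2 |89|30|fe|12|af|a1|e8|76|
→ t3 |89|b8|30|9f|fe|a9|12|e7|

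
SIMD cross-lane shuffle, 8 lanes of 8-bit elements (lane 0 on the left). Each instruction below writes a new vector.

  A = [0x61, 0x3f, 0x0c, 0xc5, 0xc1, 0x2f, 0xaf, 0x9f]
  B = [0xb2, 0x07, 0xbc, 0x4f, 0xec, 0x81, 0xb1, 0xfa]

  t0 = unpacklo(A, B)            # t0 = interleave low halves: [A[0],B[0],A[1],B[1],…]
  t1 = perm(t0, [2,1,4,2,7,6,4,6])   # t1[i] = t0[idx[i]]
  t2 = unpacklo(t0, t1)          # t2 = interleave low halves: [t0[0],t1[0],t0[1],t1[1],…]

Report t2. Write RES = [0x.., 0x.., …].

RES = [ 0x61  0x3f  0xb2  0xb2  0x3f  0x0c  0x07  0x3f ]

→ t0 |61|b2|3f|07|0c|bc|c5|4f|
→ t1 |3f|b2|0c|3f|4f|c5|0c|c5|
→ t2 |61|3f|b2|b2|3f|0c|07|3f|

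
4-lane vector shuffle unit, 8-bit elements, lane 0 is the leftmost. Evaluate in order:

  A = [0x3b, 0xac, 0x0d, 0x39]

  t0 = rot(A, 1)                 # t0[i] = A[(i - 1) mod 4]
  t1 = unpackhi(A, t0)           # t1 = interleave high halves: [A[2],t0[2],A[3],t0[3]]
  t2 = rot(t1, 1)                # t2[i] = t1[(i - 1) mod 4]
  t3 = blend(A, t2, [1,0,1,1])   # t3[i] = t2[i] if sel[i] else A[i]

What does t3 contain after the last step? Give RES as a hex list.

  t0: 39 3b ac 0d
  t1: 0d ac 39 0d
  t2: 0d 0d ac 39
  t3: 0d ac ac 39

RES = [0x0d, 0xac, 0xac, 0x39]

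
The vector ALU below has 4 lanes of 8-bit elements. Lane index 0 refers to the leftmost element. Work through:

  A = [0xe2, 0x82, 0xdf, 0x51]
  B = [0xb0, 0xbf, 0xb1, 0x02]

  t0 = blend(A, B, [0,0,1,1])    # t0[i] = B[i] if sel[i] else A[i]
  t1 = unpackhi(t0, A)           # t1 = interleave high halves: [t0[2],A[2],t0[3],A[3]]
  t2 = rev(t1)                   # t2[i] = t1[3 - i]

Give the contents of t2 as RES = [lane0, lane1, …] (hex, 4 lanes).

→ t0 |e2|82|b1|02|
→ t1 |b1|df|02|51|
→ t2 |51|02|df|b1|

RES = [ 0x51  0x02  0xdf  0xb1 ]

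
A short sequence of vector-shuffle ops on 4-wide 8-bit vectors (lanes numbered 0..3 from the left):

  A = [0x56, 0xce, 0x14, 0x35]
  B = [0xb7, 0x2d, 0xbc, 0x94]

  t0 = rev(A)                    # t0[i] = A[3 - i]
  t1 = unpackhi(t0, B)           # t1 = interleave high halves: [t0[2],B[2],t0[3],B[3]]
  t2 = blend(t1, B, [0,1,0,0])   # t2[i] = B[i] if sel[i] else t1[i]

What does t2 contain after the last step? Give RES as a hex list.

RES = [0xce, 0x2d, 0x56, 0x94]

t0 = [0x35, 0x14, 0xce, 0x56]
t1 = [0xce, 0xbc, 0x56, 0x94]
t2 = [0xce, 0x2d, 0x56, 0x94]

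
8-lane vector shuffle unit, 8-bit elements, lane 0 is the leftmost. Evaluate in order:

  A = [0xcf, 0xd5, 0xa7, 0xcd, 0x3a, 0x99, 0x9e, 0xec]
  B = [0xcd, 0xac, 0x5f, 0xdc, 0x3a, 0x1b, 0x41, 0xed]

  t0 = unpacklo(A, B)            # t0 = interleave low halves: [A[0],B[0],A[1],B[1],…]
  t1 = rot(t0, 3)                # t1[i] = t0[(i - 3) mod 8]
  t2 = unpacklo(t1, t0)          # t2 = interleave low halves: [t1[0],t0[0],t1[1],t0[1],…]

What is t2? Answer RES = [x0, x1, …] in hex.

  t0: cf cd d5 ac a7 5f cd dc
  t1: 5f cd dc cf cd d5 ac a7
  t2: 5f cf cd cd dc d5 cf ac

RES = [0x5f, 0xcf, 0xcd, 0xcd, 0xdc, 0xd5, 0xcf, 0xac]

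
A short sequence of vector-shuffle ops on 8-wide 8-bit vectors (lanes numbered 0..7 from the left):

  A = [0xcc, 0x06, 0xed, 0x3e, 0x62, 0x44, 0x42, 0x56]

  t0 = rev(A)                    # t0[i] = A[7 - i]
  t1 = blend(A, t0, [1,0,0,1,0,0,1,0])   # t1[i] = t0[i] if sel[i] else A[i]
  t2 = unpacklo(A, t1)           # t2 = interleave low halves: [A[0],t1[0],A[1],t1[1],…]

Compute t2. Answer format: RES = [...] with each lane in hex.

RES = [0xcc, 0x56, 0x06, 0x06, 0xed, 0xed, 0x3e, 0x62]

t0 = [0x56, 0x42, 0x44, 0x62, 0x3e, 0xed, 0x06, 0xcc]
t1 = [0x56, 0x06, 0xed, 0x62, 0x62, 0x44, 0x06, 0x56]
t2 = [0xcc, 0x56, 0x06, 0x06, 0xed, 0xed, 0x3e, 0x62]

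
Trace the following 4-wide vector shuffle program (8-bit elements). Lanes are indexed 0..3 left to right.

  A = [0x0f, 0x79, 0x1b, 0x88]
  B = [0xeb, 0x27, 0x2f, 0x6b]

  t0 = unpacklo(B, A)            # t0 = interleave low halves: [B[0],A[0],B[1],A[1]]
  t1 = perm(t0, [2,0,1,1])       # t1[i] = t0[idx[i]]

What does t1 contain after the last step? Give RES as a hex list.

t0 = [0xeb, 0x0f, 0x27, 0x79]
t1 = [0x27, 0xeb, 0x0f, 0x0f]

RES = [0x27, 0xeb, 0x0f, 0x0f]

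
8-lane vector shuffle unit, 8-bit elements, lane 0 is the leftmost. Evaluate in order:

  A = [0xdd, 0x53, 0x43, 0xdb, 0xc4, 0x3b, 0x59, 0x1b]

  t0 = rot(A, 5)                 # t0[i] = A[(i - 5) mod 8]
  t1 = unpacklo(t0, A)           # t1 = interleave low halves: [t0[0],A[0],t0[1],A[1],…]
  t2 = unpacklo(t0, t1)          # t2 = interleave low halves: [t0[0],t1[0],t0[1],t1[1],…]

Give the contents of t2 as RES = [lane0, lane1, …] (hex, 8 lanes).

RES = [ 0xdb  0xdb  0xc4  0xdd  0x3b  0xc4  0x59  0x53 ]

t0 = [0xdb, 0xc4, 0x3b, 0x59, 0x1b, 0xdd, 0x53, 0x43]
t1 = [0xdb, 0xdd, 0xc4, 0x53, 0x3b, 0x43, 0x59, 0xdb]
t2 = [0xdb, 0xdb, 0xc4, 0xdd, 0x3b, 0xc4, 0x59, 0x53]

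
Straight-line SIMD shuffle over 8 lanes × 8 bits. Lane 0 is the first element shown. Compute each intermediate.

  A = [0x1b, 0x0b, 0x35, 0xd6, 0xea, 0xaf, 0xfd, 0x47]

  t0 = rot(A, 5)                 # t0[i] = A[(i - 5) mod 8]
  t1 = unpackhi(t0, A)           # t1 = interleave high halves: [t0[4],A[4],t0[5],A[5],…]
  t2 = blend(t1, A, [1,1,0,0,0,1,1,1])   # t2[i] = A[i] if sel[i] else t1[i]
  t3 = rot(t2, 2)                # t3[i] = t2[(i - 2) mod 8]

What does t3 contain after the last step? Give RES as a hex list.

RES = [0xfd, 0x47, 0x1b, 0x0b, 0x1b, 0xaf, 0x0b, 0xaf]

t0 = [0xd6, 0xea, 0xaf, 0xfd, 0x47, 0x1b, 0x0b, 0x35]
t1 = [0x47, 0xea, 0x1b, 0xaf, 0x0b, 0xfd, 0x35, 0x47]
t2 = [0x1b, 0x0b, 0x1b, 0xaf, 0x0b, 0xaf, 0xfd, 0x47]
t3 = [0xfd, 0x47, 0x1b, 0x0b, 0x1b, 0xaf, 0x0b, 0xaf]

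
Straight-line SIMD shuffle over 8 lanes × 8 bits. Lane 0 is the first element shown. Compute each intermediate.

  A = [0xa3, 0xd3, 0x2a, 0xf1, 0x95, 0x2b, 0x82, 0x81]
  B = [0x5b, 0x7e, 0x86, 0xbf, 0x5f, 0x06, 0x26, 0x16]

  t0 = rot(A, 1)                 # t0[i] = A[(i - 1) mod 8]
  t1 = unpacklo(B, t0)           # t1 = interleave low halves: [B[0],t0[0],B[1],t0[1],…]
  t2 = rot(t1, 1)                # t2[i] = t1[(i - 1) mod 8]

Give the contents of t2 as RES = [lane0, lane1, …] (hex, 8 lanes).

→ t0 |81|a3|d3|2a|f1|95|2b|82|
→ t1 |5b|81|7e|a3|86|d3|bf|2a|
→ t2 |2a|5b|81|7e|a3|86|d3|bf|

RES = [ 0x2a  0x5b  0x81  0x7e  0xa3  0x86  0xd3  0xbf ]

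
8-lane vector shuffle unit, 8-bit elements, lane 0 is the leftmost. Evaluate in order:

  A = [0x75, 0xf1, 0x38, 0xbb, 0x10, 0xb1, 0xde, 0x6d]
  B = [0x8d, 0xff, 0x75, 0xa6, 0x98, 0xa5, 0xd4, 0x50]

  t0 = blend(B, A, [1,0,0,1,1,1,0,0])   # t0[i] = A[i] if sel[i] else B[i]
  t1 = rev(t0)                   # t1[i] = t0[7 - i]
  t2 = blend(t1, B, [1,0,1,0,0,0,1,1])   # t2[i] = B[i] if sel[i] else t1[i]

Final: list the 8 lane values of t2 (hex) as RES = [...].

RES = [ 0x8d  0xd4  0x75  0x10  0xbb  0x75  0xd4  0x50 ]

  t0: 75 ff 75 bb 10 b1 d4 50
  t1: 50 d4 b1 10 bb 75 ff 75
  t2: 8d d4 75 10 bb 75 d4 50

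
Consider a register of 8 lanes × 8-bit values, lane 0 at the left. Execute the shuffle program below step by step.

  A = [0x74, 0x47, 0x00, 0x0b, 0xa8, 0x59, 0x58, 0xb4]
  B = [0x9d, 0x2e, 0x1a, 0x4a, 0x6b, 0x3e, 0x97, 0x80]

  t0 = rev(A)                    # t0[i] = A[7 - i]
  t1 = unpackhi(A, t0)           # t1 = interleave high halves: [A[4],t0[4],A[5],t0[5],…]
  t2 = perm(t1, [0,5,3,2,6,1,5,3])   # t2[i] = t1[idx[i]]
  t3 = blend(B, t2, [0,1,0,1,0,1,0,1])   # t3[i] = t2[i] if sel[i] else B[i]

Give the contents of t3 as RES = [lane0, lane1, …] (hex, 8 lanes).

→ t0 |b4|58|59|a8|0b|00|47|74|
→ t1 |a8|0b|59|00|58|47|b4|74|
→ t2 |a8|47|00|59|b4|0b|47|00|
→ t3 |9d|47|1a|59|6b|0b|97|00|

RES = [ 0x9d  0x47  0x1a  0x59  0x6b  0x0b  0x97  0x00 ]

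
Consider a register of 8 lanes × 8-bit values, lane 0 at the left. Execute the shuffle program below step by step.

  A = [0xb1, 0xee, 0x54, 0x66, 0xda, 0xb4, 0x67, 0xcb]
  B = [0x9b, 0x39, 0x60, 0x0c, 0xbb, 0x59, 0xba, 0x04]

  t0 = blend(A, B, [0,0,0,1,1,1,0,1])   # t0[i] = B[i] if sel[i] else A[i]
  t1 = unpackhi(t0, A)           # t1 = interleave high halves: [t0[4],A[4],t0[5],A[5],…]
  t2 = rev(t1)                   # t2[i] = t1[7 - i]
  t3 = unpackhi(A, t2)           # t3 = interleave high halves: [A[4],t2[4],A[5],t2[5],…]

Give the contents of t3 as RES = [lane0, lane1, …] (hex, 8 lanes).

RES = [ 0xda  0xb4  0xb4  0x59  0x67  0xda  0xcb  0xbb ]

→ t0 |b1|ee|54|0c|bb|59|67|04|
→ t1 |bb|da|59|b4|67|67|04|cb|
→ t2 |cb|04|67|67|b4|59|da|bb|
→ t3 |da|b4|b4|59|67|da|cb|bb|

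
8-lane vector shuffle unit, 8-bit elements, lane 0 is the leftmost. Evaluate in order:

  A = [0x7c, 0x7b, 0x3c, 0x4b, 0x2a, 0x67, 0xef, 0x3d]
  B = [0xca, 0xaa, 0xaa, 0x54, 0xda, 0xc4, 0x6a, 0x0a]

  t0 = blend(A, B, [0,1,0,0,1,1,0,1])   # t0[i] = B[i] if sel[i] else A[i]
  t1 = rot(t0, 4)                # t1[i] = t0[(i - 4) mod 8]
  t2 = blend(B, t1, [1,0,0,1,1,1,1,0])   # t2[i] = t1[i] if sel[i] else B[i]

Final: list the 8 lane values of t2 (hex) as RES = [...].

RES = [ 0xda  0xaa  0xaa  0x0a  0x7c  0xaa  0x3c  0x0a ]

→ t0 |7c|aa|3c|4b|da|c4|ef|0a|
→ t1 |da|c4|ef|0a|7c|aa|3c|4b|
→ t2 |da|aa|aa|0a|7c|aa|3c|0a|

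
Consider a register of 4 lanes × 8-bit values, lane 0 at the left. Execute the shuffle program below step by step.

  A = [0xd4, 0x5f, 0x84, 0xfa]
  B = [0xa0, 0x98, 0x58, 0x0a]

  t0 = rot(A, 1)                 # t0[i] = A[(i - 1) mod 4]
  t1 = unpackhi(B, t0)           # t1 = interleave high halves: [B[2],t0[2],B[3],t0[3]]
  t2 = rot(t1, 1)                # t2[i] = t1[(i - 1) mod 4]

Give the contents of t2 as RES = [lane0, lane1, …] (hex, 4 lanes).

RES = [0x84, 0x58, 0x5f, 0x0a]

t0 = [0xfa, 0xd4, 0x5f, 0x84]
t1 = [0x58, 0x5f, 0x0a, 0x84]
t2 = [0x84, 0x58, 0x5f, 0x0a]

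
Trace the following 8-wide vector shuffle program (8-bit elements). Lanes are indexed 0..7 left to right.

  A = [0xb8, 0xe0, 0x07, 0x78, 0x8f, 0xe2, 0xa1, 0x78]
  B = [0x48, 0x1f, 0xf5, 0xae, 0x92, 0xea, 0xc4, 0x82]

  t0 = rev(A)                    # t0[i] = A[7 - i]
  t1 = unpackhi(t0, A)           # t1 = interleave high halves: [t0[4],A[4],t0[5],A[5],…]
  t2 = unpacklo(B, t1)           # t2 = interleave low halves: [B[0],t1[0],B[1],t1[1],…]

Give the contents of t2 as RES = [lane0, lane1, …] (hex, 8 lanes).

RES = [ 0x48  0x78  0x1f  0x8f  0xf5  0x07  0xae  0xe2 ]

t0 = [0x78, 0xa1, 0xe2, 0x8f, 0x78, 0x07, 0xe0, 0xb8]
t1 = [0x78, 0x8f, 0x07, 0xe2, 0xe0, 0xa1, 0xb8, 0x78]
t2 = [0x48, 0x78, 0x1f, 0x8f, 0xf5, 0x07, 0xae, 0xe2]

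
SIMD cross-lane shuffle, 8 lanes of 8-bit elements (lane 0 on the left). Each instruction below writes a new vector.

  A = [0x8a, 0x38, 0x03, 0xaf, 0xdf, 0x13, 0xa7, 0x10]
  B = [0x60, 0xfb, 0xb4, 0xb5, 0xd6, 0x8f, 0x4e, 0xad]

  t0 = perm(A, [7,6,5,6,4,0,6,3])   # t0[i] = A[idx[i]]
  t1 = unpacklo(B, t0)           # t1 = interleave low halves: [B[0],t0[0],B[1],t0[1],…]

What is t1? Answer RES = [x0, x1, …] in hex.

RES = [0x60, 0x10, 0xfb, 0xa7, 0xb4, 0x13, 0xb5, 0xa7]

→ t0 |10|a7|13|a7|df|8a|a7|af|
→ t1 |60|10|fb|a7|b4|13|b5|a7|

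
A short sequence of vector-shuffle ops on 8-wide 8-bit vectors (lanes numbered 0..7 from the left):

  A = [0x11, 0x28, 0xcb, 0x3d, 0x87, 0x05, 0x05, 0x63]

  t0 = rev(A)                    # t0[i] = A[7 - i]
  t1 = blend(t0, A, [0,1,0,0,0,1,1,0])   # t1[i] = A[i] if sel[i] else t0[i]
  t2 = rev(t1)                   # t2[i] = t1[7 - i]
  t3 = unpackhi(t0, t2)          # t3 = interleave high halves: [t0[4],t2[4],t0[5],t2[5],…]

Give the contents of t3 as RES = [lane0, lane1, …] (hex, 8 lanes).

RES = [0x3d, 0x87, 0xcb, 0x05, 0x28, 0x28, 0x11, 0x63]

  t0: 63 05 05 87 3d cb 28 11
  t1: 63 28 05 87 3d 05 05 11
  t2: 11 05 05 3d 87 05 28 63
  t3: 3d 87 cb 05 28 28 11 63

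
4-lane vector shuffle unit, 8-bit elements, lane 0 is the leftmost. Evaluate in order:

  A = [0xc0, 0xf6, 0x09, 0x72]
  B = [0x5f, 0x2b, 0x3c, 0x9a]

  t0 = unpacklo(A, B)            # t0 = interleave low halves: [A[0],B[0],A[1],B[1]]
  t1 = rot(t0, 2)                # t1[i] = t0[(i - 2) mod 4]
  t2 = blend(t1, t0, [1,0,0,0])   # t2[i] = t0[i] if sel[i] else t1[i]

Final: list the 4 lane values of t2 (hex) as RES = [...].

RES = [0xc0, 0x2b, 0xc0, 0x5f]

t0 = [0xc0, 0x5f, 0xf6, 0x2b]
t1 = [0xf6, 0x2b, 0xc0, 0x5f]
t2 = [0xc0, 0x2b, 0xc0, 0x5f]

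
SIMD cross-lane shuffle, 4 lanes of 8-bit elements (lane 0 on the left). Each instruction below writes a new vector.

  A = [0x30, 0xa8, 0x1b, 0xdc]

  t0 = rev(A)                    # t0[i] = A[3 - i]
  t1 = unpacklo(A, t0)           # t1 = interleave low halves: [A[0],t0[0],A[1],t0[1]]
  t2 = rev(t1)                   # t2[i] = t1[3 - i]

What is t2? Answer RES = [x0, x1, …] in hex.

→ t0 |dc|1b|a8|30|
→ t1 |30|dc|a8|1b|
→ t2 |1b|a8|dc|30|

RES = [ 0x1b  0xa8  0xdc  0x30 ]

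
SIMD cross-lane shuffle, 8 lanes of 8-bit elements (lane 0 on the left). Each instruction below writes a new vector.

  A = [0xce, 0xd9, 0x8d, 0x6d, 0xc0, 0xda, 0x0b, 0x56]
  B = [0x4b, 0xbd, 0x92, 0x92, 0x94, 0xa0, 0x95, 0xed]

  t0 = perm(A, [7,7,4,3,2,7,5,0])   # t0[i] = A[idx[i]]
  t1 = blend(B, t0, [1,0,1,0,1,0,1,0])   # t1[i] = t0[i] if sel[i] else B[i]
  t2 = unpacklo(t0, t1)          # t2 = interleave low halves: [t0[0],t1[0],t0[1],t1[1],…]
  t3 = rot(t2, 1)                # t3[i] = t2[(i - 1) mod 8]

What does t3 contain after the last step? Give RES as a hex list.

RES = [0x92, 0x56, 0x56, 0x56, 0xbd, 0xc0, 0xc0, 0x6d]

  t0: 56 56 c0 6d 8d 56 da ce
  t1: 56 bd c0 92 8d a0 da ed
  t2: 56 56 56 bd c0 c0 6d 92
  t3: 92 56 56 56 bd c0 c0 6d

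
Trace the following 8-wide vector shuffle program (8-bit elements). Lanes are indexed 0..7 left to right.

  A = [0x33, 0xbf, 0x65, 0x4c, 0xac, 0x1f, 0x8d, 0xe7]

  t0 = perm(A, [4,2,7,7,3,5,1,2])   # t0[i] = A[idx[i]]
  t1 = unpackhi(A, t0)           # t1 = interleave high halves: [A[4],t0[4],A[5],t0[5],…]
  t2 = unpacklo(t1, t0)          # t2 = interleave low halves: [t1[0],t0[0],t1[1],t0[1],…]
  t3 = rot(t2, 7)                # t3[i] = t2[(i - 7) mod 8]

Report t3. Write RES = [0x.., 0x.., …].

  t0: ac 65 e7 e7 4c 1f bf 65
  t1: ac 4c 1f 1f 8d bf e7 65
  t2: ac ac 4c 65 1f e7 1f e7
  t3: ac 4c 65 1f e7 1f e7 ac

RES = [ 0xac  0x4c  0x65  0x1f  0xe7  0x1f  0xe7  0xac ]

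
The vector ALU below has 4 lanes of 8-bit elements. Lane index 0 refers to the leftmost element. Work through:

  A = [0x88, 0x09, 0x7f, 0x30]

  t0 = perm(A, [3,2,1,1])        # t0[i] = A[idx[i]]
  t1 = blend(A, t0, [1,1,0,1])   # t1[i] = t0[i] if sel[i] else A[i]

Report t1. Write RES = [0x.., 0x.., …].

RES = [0x30, 0x7f, 0x7f, 0x09]

→ t0 |30|7f|09|09|
→ t1 |30|7f|7f|09|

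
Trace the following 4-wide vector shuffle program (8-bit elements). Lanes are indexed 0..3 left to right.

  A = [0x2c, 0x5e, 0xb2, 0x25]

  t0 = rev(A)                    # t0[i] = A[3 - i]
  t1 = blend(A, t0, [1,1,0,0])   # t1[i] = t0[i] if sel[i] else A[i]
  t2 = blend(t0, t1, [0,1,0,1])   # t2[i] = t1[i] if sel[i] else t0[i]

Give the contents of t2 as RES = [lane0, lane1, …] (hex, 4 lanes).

RES = [ 0x25  0xb2  0x5e  0x25 ]

  t0: 25 b2 5e 2c
  t1: 25 b2 b2 25
  t2: 25 b2 5e 25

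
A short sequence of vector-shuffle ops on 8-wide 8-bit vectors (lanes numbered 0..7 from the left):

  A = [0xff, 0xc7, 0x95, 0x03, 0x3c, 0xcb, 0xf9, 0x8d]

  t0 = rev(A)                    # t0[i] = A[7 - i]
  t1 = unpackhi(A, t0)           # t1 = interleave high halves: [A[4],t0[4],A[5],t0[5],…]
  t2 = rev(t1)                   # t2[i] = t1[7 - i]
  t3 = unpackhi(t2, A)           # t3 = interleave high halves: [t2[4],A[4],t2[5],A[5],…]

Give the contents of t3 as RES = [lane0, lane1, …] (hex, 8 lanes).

RES = [ 0x95  0x3c  0xcb  0xcb  0x03  0xf9  0x3c  0x8d ]

t0 = [0x8d, 0xf9, 0xcb, 0x3c, 0x03, 0x95, 0xc7, 0xff]
t1 = [0x3c, 0x03, 0xcb, 0x95, 0xf9, 0xc7, 0x8d, 0xff]
t2 = [0xff, 0x8d, 0xc7, 0xf9, 0x95, 0xcb, 0x03, 0x3c]
t3 = [0x95, 0x3c, 0xcb, 0xcb, 0x03, 0xf9, 0x3c, 0x8d]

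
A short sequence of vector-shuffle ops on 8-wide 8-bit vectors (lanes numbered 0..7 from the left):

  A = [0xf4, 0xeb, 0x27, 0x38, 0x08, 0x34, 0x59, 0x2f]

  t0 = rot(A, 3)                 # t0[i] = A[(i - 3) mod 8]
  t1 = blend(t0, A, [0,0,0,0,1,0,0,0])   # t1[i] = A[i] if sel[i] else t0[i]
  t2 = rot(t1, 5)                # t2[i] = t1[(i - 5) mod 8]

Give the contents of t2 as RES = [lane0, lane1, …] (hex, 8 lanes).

RES = [0xf4, 0x08, 0x27, 0x38, 0x08, 0x34, 0x59, 0x2f]

→ t0 |34|59|2f|f4|eb|27|38|08|
→ t1 |34|59|2f|f4|08|27|38|08|
→ t2 |f4|08|27|38|08|34|59|2f|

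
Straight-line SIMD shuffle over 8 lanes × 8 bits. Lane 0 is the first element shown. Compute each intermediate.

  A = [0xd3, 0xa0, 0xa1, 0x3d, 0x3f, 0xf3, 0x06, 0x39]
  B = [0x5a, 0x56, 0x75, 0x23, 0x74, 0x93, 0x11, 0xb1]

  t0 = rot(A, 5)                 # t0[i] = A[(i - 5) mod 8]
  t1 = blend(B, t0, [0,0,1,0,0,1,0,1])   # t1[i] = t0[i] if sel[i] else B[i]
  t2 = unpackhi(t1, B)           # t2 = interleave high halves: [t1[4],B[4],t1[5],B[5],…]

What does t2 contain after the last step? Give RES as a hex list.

RES = [0x74, 0x74, 0xd3, 0x93, 0x11, 0x11, 0xa1, 0xb1]

t0 = [0x3d, 0x3f, 0xf3, 0x06, 0x39, 0xd3, 0xa0, 0xa1]
t1 = [0x5a, 0x56, 0xf3, 0x23, 0x74, 0xd3, 0x11, 0xa1]
t2 = [0x74, 0x74, 0xd3, 0x93, 0x11, 0x11, 0xa1, 0xb1]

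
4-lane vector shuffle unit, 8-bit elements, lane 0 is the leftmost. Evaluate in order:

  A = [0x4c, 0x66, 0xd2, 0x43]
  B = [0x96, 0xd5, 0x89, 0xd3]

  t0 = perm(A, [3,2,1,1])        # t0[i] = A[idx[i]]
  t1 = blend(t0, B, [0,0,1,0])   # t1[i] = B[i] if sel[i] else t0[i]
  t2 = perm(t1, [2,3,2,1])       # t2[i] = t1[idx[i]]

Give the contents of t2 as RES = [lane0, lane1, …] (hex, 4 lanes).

RES = [0x89, 0x66, 0x89, 0xd2]

t0 = [0x43, 0xd2, 0x66, 0x66]
t1 = [0x43, 0xd2, 0x89, 0x66]
t2 = [0x89, 0x66, 0x89, 0xd2]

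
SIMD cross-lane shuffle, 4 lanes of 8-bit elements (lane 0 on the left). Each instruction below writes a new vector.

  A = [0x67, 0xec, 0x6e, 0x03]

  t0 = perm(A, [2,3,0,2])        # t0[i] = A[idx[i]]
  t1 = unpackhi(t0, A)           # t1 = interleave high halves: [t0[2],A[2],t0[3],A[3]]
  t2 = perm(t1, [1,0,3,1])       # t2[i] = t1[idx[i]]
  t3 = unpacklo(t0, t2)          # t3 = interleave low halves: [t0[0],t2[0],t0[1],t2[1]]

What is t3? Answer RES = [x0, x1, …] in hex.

t0 = [0x6e, 0x03, 0x67, 0x6e]
t1 = [0x67, 0x6e, 0x6e, 0x03]
t2 = [0x6e, 0x67, 0x03, 0x6e]
t3 = [0x6e, 0x6e, 0x03, 0x67]

RES = [ 0x6e  0x6e  0x03  0x67 ]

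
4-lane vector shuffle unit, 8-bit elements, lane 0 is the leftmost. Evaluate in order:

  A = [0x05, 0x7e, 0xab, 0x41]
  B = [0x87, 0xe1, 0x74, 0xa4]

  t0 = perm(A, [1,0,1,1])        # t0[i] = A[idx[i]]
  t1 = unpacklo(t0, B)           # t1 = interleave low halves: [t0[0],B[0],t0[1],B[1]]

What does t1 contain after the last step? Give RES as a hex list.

  t0: 7e 05 7e 7e
  t1: 7e 87 05 e1

RES = [0x7e, 0x87, 0x05, 0xe1]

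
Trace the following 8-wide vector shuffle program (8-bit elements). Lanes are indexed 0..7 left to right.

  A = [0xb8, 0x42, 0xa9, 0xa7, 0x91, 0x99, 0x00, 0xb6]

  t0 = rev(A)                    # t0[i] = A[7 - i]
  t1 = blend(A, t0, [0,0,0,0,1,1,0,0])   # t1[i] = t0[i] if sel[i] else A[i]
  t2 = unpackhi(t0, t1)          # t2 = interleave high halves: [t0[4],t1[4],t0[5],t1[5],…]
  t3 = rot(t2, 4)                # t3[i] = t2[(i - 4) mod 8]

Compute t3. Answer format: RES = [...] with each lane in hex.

RES = [0x42, 0x00, 0xb8, 0xb6, 0xa7, 0xa7, 0xa9, 0xa9]

t0 = [0xb6, 0x00, 0x99, 0x91, 0xa7, 0xa9, 0x42, 0xb8]
t1 = [0xb8, 0x42, 0xa9, 0xa7, 0xa7, 0xa9, 0x00, 0xb6]
t2 = [0xa7, 0xa7, 0xa9, 0xa9, 0x42, 0x00, 0xb8, 0xb6]
t3 = [0x42, 0x00, 0xb8, 0xb6, 0xa7, 0xa7, 0xa9, 0xa9]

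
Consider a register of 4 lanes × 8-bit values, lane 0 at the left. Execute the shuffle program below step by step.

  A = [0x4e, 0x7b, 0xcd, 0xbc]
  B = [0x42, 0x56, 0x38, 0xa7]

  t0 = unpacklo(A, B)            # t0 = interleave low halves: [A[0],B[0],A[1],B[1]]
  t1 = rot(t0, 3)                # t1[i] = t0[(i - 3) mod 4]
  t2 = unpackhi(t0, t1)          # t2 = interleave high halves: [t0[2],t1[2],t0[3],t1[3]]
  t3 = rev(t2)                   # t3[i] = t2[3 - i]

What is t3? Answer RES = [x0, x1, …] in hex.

RES = [ 0x4e  0x56  0x56  0x7b ]

  t0: 4e 42 7b 56
  t1: 42 7b 56 4e
  t2: 7b 56 56 4e
  t3: 4e 56 56 7b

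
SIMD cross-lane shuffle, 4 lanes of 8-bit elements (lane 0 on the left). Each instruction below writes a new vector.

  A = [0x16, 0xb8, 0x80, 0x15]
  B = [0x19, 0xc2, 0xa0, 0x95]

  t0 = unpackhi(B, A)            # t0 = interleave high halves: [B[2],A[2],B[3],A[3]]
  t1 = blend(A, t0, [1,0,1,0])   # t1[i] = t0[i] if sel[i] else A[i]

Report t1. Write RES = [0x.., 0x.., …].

→ t0 |a0|80|95|15|
→ t1 |a0|b8|95|15|

RES = [ 0xa0  0xb8  0x95  0x15 ]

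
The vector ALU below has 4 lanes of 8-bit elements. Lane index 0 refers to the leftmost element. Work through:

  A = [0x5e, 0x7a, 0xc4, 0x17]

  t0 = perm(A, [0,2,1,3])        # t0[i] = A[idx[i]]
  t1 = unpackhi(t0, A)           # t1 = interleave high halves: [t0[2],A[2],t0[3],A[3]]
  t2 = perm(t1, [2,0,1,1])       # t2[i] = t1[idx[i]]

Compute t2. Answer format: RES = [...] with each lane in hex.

t0 = [0x5e, 0xc4, 0x7a, 0x17]
t1 = [0x7a, 0xc4, 0x17, 0x17]
t2 = [0x17, 0x7a, 0xc4, 0xc4]

RES = [ 0x17  0x7a  0xc4  0xc4 ]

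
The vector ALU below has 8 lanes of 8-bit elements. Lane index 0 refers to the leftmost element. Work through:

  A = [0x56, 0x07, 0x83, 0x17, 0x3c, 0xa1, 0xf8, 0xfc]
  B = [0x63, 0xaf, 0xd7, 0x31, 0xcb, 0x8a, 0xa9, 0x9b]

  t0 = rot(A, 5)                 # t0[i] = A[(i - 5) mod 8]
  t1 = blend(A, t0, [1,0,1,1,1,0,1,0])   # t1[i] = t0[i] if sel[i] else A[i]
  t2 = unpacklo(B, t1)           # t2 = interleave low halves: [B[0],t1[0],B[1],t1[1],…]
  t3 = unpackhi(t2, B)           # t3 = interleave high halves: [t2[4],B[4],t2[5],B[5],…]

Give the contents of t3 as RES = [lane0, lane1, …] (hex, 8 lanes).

RES = [0xd7, 0xcb, 0xa1, 0x8a, 0x31, 0xa9, 0xf8, 0x9b]

→ t0 |17|3c|a1|f8|fc|56|07|83|
→ t1 |17|07|a1|f8|fc|a1|07|fc|
→ t2 |63|17|af|07|d7|a1|31|f8|
→ t3 |d7|cb|a1|8a|31|a9|f8|9b|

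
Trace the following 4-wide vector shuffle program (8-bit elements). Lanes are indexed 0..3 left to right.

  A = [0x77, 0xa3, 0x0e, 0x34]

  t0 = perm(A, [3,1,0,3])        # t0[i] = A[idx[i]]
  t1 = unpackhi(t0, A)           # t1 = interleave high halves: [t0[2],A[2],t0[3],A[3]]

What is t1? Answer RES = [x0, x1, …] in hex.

→ t0 |34|a3|77|34|
→ t1 |77|0e|34|34|

RES = [ 0x77  0x0e  0x34  0x34 ]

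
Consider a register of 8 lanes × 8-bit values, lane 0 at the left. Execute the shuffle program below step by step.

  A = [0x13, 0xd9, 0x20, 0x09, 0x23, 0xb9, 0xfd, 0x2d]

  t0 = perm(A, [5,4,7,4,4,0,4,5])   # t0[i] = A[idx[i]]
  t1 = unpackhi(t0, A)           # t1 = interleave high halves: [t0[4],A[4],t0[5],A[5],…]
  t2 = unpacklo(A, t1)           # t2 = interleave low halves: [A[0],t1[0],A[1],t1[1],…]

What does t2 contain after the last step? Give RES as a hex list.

RES = [0x13, 0x23, 0xd9, 0x23, 0x20, 0x13, 0x09, 0xb9]

→ t0 |b9|23|2d|23|23|13|23|b9|
→ t1 |23|23|13|b9|23|fd|b9|2d|
→ t2 |13|23|d9|23|20|13|09|b9|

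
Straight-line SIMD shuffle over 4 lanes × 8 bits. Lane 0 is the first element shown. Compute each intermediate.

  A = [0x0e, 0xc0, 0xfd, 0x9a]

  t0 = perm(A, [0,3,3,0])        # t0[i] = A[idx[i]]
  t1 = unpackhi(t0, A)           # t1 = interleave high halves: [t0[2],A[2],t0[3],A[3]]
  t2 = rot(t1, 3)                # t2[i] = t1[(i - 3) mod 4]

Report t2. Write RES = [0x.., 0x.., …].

  t0: 0e 9a 9a 0e
  t1: 9a fd 0e 9a
  t2: fd 0e 9a 9a

RES = [ 0xfd  0x0e  0x9a  0x9a ]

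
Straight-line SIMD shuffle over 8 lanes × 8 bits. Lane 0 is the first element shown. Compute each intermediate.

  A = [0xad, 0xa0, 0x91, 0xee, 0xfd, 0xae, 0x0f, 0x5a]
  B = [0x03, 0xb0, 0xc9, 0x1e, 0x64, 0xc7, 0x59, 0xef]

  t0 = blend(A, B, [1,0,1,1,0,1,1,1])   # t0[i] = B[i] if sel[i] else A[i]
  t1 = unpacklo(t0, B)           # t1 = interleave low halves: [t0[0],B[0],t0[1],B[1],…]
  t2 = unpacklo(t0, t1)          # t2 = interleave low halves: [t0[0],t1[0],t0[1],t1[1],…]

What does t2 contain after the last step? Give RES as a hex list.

→ t0 |03|a0|c9|1e|fd|c7|59|ef|
→ t1 |03|03|a0|b0|c9|c9|1e|1e|
→ t2 |03|03|a0|03|c9|a0|1e|b0|

RES = [0x03, 0x03, 0xa0, 0x03, 0xc9, 0xa0, 0x1e, 0xb0]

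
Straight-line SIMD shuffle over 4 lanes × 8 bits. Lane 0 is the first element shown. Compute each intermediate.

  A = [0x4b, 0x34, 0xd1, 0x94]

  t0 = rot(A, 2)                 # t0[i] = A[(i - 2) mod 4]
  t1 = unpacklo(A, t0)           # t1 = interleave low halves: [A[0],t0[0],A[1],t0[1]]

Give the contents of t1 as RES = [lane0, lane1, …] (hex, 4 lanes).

RES = [ 0x4b  0xd1  0x34  0x94 ]

t0 = [0xd1, 0x94, 0x4b, 0x34]
t1 = [0x4b, 0xd1, 0x34, 0x94]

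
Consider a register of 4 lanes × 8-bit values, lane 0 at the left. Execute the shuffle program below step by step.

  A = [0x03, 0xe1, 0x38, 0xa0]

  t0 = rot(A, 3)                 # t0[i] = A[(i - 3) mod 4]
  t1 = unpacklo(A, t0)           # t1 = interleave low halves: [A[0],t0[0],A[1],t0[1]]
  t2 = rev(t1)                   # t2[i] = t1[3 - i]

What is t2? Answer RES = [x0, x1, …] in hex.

→ t0 |e1|38|a0|03|
→ t1 |03|e1|e1|38|
→ t2 |38|e1|e1|03|

RES = [0x38, 0xe1, 0xe1, 0x03]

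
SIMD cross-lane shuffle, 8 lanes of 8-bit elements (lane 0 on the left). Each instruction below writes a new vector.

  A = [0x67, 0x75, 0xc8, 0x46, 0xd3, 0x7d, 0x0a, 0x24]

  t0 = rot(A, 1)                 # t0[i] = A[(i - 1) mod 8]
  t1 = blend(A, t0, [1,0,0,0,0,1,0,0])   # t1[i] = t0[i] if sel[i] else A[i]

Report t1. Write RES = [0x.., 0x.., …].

  t0: 24 67 75 c8 46 d3 7d 0a
  t1: 24 75 c8 46 d3 d3 0a 24

RES = [ 0x24  0x75  0xc8  0x46  0xd3  0xd3  0x0a  0x24 ]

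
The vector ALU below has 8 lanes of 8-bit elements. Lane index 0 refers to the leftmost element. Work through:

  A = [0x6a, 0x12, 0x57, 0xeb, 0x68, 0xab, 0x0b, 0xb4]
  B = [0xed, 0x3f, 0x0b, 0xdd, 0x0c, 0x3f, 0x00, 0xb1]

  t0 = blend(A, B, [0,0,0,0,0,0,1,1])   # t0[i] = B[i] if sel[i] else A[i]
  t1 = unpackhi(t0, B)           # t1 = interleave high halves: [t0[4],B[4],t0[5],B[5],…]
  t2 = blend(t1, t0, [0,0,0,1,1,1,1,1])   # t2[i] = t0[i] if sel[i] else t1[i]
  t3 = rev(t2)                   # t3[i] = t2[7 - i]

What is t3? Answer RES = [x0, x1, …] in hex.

  t0: 6a 12 57 eb 68 ab 00 b1
  t1: 68 0c ab 3f 00 00 b1 b1
  t2: 68 0c ab eb 68 ab 00 b1
  t3: b1 00 ab 68 eb ab 0c 68

RES = [0xb1, 0x00, 0xab, 0x68, 0xeb, 0xab, 0x0c, 0x68]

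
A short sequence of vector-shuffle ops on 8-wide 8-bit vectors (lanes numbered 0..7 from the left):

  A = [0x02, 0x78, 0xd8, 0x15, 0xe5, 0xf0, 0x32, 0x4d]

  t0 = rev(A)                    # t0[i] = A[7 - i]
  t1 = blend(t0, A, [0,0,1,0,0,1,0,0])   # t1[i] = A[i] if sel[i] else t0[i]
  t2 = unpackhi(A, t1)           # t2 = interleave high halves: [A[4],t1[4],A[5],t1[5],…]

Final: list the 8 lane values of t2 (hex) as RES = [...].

RES = [0xe5, 0x15, 0xf0, 0xf0, 0x32, 0x78, 0x4d, 0x02]

→ t0 |4d|32|f0|e5|15|d8|78|02|
→ t1 |4d|32|d8|e5|15|f0|78|02|
→ t2 |e5|15|f0|f0|32|78|4d|02|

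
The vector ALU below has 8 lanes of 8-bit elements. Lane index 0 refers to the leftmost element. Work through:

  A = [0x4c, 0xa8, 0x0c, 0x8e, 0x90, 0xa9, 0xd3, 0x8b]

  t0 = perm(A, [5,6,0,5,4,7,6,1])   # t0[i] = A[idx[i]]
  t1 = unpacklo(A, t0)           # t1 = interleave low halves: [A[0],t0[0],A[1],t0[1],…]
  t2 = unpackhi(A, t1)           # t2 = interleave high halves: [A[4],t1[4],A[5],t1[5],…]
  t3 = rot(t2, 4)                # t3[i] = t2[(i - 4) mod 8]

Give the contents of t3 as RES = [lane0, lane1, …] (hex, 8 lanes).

  t0: a9 d3 4c a9 90 8b d3 a8
  t1: 4c a9 a8 d3 0c 4c 8e a9
  t2: 90 0c a9 4c d3 8e 8b a9
  t3: d3 8e 8b a9 90 0c a9 4c

RES = [0xd3, 0x8e, 0x8b, 0xa9, 0x90, 0x0c, 0xa9, 0x4c]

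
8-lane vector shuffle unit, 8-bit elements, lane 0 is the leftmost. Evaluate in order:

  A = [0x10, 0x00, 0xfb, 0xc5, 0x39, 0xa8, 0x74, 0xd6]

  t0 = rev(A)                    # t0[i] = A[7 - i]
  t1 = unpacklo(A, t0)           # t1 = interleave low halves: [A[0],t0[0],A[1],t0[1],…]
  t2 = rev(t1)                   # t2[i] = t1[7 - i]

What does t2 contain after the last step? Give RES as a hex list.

t0 = [0xd6, 0x74, 0xa8, 0x39, 0xc5, 0xfb, 0x00, 0x10]
t1 = [0x10, 0xd6, 0x00, 0x74, 0xfb, 0xa8, 0xc5, 0x39]
t2 = [0x39, 0xc5, 0xa8, 0xfb, 0x74, 0x00, 0xd6, 0x10]

RES = [ 0x39  0xc5  0xa8  0xfb  0x74  0x00  0xd6  0x10 ]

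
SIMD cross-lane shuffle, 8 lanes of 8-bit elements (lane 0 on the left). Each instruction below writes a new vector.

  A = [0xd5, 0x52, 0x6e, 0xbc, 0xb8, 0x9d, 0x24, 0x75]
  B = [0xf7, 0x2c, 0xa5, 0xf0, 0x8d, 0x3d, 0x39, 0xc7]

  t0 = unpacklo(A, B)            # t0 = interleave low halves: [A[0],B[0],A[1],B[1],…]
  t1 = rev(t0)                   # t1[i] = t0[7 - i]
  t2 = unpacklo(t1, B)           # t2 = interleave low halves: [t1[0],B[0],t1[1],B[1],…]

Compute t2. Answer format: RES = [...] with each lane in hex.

  t0: d5 f7 52 2c 6e a5 bc f0
  t1: f0 bc a5 6e 2c 52 f7 d5
  t2: f0 f7 bc 2c a5 a5 6e f0

RES = [ 0xf0  0xf7  0xbc  0x2c  0xa5  0xa5  0x6e  0xf0 ]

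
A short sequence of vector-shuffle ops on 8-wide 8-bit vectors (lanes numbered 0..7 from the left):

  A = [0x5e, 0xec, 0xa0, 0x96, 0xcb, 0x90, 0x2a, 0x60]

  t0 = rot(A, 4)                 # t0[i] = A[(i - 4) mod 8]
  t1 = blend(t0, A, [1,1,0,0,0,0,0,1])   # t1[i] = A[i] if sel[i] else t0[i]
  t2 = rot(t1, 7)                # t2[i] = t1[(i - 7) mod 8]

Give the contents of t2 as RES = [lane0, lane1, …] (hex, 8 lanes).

t0 = [0xcb, 0x90, 0x2a, 0x60, 0x5e, 0xec, 0xa0, 0x96]
t1 = [0x5e, 0xec, 0x2a, 0x60, 0x5e, 0xec, 0xa0, 0x60]
t2 = [0xec, 0x2a, 0x60, 0x5e, 0xec, 0xa0, 0x60, 0x5e]

RES = [ 0xec  0x2a  0x60  0x5e  0xec  0xa0  0x60  0x5e ]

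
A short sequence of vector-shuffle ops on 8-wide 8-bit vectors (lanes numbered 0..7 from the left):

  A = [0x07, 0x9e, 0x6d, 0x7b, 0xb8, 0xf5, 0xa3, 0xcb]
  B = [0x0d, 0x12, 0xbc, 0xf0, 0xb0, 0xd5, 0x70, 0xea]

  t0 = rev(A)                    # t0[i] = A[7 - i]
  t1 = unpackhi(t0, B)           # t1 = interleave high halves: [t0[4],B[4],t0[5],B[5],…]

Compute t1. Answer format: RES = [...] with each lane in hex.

t0 = [0xcb, 0xa3, 0xf5, 0xb8, 0x7b, 0x6d, 0x9e, 0x07]
t1 = [0x7b, 0xb0, 0x6d, 0xd5, 0x9e, 0x70, 0x07, 0xea]

RES = [0x7b, 0xb0, 0x6d, 0xd5, 0x9e, 0x70, 0x07, 0xea]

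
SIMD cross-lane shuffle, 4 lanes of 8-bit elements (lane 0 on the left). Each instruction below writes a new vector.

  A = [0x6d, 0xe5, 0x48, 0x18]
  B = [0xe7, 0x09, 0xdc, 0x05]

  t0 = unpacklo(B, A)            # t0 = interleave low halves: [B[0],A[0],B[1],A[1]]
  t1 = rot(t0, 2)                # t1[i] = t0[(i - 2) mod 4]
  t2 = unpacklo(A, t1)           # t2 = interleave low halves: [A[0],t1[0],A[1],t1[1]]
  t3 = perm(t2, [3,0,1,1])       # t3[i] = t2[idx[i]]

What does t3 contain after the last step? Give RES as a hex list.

  t0: e7 6d 09 e5
  t1: 09 e5 e7 6d
  t2: 6d 09 e5 e5
  t3: e5 6d 09 09

RES = [ 0xe5  0x6d  0x09  0x09 ]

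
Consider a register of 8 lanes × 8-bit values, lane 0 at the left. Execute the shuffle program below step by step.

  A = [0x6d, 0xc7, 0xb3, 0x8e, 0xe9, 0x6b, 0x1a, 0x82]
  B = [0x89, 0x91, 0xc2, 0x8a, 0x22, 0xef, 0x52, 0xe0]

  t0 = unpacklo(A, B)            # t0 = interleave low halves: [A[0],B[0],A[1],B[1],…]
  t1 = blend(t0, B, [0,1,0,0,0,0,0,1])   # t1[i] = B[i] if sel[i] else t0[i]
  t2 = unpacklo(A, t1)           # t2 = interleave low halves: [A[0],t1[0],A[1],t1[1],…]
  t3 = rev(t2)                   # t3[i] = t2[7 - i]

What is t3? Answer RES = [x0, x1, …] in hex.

RES = [0x91, 0x8e, 0xc7, 0xb3, 0x91, 0xc7, 0x6d, 0x6d]

t0 = [0x6d, 0x89, 0xc7, 0x91, 0xb3, 0xc2, 0x8e, 0x8a]
t1 = [0x6d, 0x91, 0xc7, 0x91, 0xb3, 0xc2, 0x8e, 0xe0]
t2 = [0x6d, 0x6d, 0xc7, 0x91, 0xb3, 0xc7, 0x8e, 0x91]
t3 = [0x91, 0x8e, 0xc7, 0xb3, 0x91, 0xc7, 0x6d, 0x6d]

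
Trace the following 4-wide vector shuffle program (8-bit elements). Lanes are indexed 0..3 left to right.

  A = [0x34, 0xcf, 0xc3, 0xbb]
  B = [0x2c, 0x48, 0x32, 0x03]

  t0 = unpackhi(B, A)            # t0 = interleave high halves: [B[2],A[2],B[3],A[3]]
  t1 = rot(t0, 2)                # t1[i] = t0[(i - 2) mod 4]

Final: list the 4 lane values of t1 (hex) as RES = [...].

RES = [ 0x03  0xbb  0x32  0xc3 ]

→ t0 |32|c3|03|bb|
→ t1 |03|bb|32|c3|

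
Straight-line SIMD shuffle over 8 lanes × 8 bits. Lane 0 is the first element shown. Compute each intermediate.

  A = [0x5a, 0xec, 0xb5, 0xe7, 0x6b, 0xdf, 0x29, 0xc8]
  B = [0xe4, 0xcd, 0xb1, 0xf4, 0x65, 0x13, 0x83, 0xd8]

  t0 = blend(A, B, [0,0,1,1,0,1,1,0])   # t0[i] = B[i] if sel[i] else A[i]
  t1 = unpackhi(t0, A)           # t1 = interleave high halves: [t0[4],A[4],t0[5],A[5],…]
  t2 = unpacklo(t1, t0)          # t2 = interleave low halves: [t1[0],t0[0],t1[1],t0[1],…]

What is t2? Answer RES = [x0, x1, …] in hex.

  t0: 5a ec b1 f4 6b 13 83 c8
  t1: 6b 6b 13 df 83 29 c8 c8
  t2: 6b 5a 6b ec 13 b1 df f4

RES = [ 0x6b  0x5a  0x6b  0xec  0x13  0xb1  0xdf  0xf4 ]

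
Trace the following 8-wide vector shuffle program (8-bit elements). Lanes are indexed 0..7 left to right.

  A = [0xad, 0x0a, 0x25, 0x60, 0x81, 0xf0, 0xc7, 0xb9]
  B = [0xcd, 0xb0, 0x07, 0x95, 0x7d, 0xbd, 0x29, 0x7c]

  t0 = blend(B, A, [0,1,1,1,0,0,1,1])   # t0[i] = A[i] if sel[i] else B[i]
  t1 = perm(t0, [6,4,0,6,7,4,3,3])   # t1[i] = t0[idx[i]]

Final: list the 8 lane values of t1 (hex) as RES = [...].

RES = [0xc7, 0x7d, 0xcd, 0xc7, 0xb9, 0x7d, 0x60, 0x60]

→ t0 |cd|0a|25|60|7d|bd|c7|b9|
→ t1 |c7|7d|cd|c7|b9|7d|60|60|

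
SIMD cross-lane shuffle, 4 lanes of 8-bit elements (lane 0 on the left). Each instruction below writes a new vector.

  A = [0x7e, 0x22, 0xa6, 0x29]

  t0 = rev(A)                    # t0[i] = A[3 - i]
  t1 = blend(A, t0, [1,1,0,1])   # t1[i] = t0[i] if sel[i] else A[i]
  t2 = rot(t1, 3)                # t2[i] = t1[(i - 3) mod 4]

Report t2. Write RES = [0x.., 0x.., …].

→ t0 |29|a6|22|7e|
→ t1 |29|a6|a6|7e|
→ t2 |a6|a6|7e|29|

RES = [ 0xa6  0xa6  0x7e  0x29 ]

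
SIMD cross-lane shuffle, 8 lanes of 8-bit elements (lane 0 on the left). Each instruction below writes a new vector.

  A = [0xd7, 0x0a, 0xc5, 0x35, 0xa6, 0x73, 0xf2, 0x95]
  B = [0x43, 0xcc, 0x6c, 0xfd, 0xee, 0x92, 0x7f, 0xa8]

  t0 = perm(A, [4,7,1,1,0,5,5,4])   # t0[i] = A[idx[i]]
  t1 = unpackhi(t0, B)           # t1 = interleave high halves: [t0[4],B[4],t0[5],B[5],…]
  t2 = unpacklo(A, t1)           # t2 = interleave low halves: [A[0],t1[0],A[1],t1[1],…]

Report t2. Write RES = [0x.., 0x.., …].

RES = [0xd7, 0xd7, 0x0a, 0xee, 0xc5, 0x73, 0x35, 0x92]

  t0: a6 95 0a 0a d7 73 73 a6
  t1: d7 ee 73 92 73 7f a6 a8
  t2: d7 d7 0a ee c5 73 35 92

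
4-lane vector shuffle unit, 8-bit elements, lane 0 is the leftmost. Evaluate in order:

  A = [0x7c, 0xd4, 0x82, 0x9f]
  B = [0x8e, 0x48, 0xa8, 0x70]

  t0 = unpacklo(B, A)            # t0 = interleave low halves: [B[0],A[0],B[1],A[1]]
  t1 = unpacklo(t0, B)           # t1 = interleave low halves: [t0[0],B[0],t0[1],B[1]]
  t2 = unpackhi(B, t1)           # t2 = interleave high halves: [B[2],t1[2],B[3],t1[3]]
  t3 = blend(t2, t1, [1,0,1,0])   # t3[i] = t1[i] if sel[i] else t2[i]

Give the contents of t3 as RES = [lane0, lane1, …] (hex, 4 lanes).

RES = [ 0x8e  0x7c  0x7c  0x48 ]

  t0: 8e 7c 48 d4
  t1: 8e 8e 7c 48
  t2: a8 7c 70 48
  t3: 8e 7c 7c 48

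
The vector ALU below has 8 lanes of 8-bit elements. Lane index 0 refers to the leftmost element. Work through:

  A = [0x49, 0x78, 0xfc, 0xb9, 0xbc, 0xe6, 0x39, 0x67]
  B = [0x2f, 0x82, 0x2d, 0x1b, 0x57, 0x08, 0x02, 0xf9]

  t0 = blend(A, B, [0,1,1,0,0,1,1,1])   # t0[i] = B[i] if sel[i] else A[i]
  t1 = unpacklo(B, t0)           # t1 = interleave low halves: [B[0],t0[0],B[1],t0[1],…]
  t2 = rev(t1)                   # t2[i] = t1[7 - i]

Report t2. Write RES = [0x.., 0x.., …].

RES = [0xb9, 0x1b, 0x2d, 0x2d, 0x82, 0x82, 0x49, 0x2f]

→ t0 |49|82|2d|b9|bc|08|02|f9|
→ t1 |2f|49|82|82|2d|2d|1b|b9|
→ t2 |b9|1b|2d|2d|82|82|49|2f|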